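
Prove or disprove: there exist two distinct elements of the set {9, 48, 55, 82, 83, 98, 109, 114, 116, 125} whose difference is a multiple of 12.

Two integers differ by a multiple of 12 exactly when they have the same residue mod 12. The residues are 9↦9, 48↦0, 55↦7, 82↦10, 83↦11, 98↦2, 109↦1, 114↦6, 116↦8, 125↦5.
All 10 residues are distinct, so no two elements differ by a multiple of 12.

No such pair exists.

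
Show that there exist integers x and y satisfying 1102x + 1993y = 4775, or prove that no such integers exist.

x = 697, y = -383

1102 and 1993 are coprime, so 1102x + 1993y ranges over all of ℤ.
Dividing repeatedly: 1993 = 1·1102 + 891, 1102 = 1·891 + 211, 891 = 4·211 + 47, 211 = 4·47 + 23, 47 = 2·23 + 1, 23 = 23·1 + 0.
Working back up the chain: 1 = 47 − 2·23 = 47 − 2·(211 − 4·47) = −2·211 + 9·47 = −2·211 + 9·(891 − 4·211) = 9·891 − 38·211 = 9·891 − 38·(1102 − 1·891) = −38·1102 + 47·891 = −38·1102 + 47·(1993 − 1·1102) = 47·1993 − 85·1102. So 1102·(-85) + 1993·47 = 1.
Scaling by 4775 gives the particular solution (x, y) = (-405875, 224425).
Shifting by a multiple of (1993, −1102) keeps it a solution: x = -405875 + 204·1993 = 697, y = 224425 − 204·1102 = -383.
Indeed 1102·697 + 1993·(-383) = 768094 − 763319 = 4775.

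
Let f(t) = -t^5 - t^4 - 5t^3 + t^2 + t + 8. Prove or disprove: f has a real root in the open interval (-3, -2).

The endpoint values f(-3) = 311 and f(-2) = 66 are both positive. Claim: f(t) > 0 for every t in (-3, -2).
Shift to the endpoint -2: with t = -2 − u (0 < u < 1), one computes f(-2 − u) = u^5 + 9u^4 + 37u^3 + 87u^2 + 111u + 66.
The nonzero coefficients here are all positive, so for u > 0 every term is positive (or zero), and the constant term 66 is strictly positive.
So f is strictly positive on (-3, -2); no root exists in the interval.

No such root exists.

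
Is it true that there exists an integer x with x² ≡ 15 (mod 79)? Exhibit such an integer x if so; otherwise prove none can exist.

Apply Euler's criterion with the prime 79: 15 is a quadratic residue iff 15^39 ≡ 1 (mod 79), and a non-residue iff it is ≡ −1.
Repeated squaring mod 79: 15^2 = 225 ≡ 67; 15^4 ≡ 67² = 4489 ≡ 65; 15^8 ≡ 65² = 4225 ≡ 38; 15^16 ≡ 38² = 1444 ≡ 22; 15^32 ≡ 22² = 484 ≡ 10.
Since 39 = 32 + 4 + 2 + 1, 15^39 ≡ 10 · 65 · 67 · 15; multiplying out mod 79: 10·65 = 650 ≡ 18, then 18·67 = 1206 ≡ 21, then 21·15 = 315 ≡ 78. Thus 15^39 ≡ 78 ≡ −1 (mod 79).
By Euler's criterion 15 is a quadratic non-residue mod 79: no x satisfies x² ≡ 15 (mod 79).

No such integer exists.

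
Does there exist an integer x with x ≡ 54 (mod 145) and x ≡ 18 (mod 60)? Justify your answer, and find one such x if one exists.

Reduce both congruences modulo 5, which divides 145 and 60: they say x ≡ 54 (mod 5) and x ≡ 18 (mod 5).
However 54 ≡ 4 and 18 ≡ 3 (mod 5), and 4 ≠ 3.
Therefore no such x exists.

There is no such integer.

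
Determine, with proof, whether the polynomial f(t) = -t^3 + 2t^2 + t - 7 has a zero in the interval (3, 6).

No.

f(3) = -13 and f(6) = -145, both negative, so a sign-change argument is unavailable; we show f keeps this sign on the whole interval.
Shift to the endpoint 3: with t = 3 + u (0 < u < 3), one computes f(3 + u) = -u^3 - 7u^2 - 14u - 13.
All 4 nonzero coefficients of this polynomial in u are negative; hence for u > 0 the value is a sum of negative terms (the constant -13 among them).
So f is strictly negative on (3, 6); no root exists in the interval.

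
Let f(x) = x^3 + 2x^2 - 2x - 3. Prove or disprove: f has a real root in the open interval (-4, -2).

Such a root exists.

f(-4) = -27 and f(-2) = 1, which have opposite signs.
As a polynomial, f is continuous on every closed interval.
By the Intermediate Value Theorem, f takes the value 0 somewhere in the open interval.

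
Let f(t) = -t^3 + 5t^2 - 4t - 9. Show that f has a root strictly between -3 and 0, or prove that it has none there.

f(-3) = 75 and f(0) = -9, which have opposite signs.
As a polynomial, f is continuous on every closed interval.
By the Intermediate Value Theorem f must vanish at some point of (-3, 0).

Yes, f has a root in the interval.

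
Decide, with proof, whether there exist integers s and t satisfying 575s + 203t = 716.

Since gcd(575, 203) = 1, every integer is an integer combination of 575 and 203.
Dividing repeatedly: 575 = 2·203 + 169, 203 = 1·169 + 34, 169 = 4·34 + 33, 34 = 1·33 + 1, 33 = 33·1 + 0.
Unwinding: 1 = 34 − 1·33 = 34 − (169 − 4·34) = −169 + 5·34 = −169 + 5·(203 − 1·169) = 5·203 − 6·169 = 5·203 − 6·(575 − 2·203) = −6·575 + 17·203, i.e. 575·(-6) + 203·17 = 1.
Scaling by 716 gives the particular solution (s, t) = (-4296, 12172).
Adding 22·203 to s and subtracting 22·575 from t gives the tidier solution (170, -478).
Indeed 575·170 + 203·(-478) = 97750 − 97034 = 716.

s = 170, t = -478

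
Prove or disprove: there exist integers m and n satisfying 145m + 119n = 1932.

m = 56, n = -52

Since gcd(145, 119) = 1, every integer is an integer combination of 145 and 119.
Run the Euclidean algorithm on 145 and 119: 145 = 1·119 + 26, 119 = 4·26 + 15, 26 = 1·15 + 11, 15 = 1·11 + 4, 11 = 2·4 + 3, 4 = 1·3 + 1, 3 = 3·1 + 0.
Back-substituting, 1 = 4 − 1·3 = 4 − (11 − 2·4) = −11 + 3·4 = −11 + 3·(15 − 1·11) = 3·15 − 4·11 = 3·15 − 4·(26 − 1·15) = −4·26 + 7·15 = −4·26 + 7·(119 − 4·26) = 7·119 − 32·26 = 7·119 − 32·(145 − 1·119) = −32·145 + 39·119; that is, 145·(-32) + 119·39 = 1.
Times 1932: 145·(-61824) + 119·75348 = 1932, so (-61824, 75348) solves it.
Shifting by a multiple of (119, −145) keeps it a solution: m = -61824 + 520·119 = 56, n = 75348 − 520·145 = -52.
Check: 145·56 + 119·(-52) = 8120 − 6188 = 1932. ✓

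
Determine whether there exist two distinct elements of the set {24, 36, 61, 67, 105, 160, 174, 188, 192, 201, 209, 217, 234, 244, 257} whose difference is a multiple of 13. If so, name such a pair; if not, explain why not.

The pair (36, 192) works.

36 mod 13 = 10 and 192 mod 13 = 10, so 192 − 36 = 156 = 12·13.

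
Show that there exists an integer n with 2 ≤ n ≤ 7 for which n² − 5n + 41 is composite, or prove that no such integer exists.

At n = 3: 3² − 5·3 + 41 = 35 = 5·7, which is composite.

n = 3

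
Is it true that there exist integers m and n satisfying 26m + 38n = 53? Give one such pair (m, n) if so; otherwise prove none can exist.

Any value of 26m + 38n is a multiple of gcd(26, 38) = 2.
But 53 = 2·26 + 1, so 2 ∤ 53.
So the equation is unsolvable over ℤ.

There are no such integers.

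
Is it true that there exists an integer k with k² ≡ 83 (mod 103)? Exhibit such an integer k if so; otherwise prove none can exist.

Take k = 17. Then 17² = 289 = 2·103 + 83, so 17² ≡ 83 (mod 103).

k = 17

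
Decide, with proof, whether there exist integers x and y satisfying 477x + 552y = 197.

Any value of 477x + 552y is a multiple of gcd(477, 552) = 3.
But 197 = 3·65 + 2, so 3 ∤ 197.
So the equation is unsolvable over ℤ.

There are no such integers.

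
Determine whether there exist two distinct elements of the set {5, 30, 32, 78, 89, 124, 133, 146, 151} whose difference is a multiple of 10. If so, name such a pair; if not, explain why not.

Two integers differ by a multiple of 10 exactly when they have the same residue mod 10. The residues are 5↦5, 30↦0, 32↦2, 78↦8, 89↦9, 124↦4, 133↦3, 146↦6, 151↦1.
All 9 residues are distinct, so no two elements differ by a multiple of 10.

There is no such pair.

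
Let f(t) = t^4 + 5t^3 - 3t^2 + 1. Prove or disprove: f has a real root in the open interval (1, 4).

f(1) = 4 and f(4) = 529, both positive, so a sign-change argument is unavailable; we show f keeps this sign on the whole interval.
Substitute t = 1 + u, where 0 < u < 3 on the interval. Expanding, f(1 + u) = u^4 + 9u^3 + 18u^2 + 13u + 4.
The nonzero coefficients here are all positive, so for u > 0 every term is positive (or zero), and the constant term 4 is strictly positive.
So f is strictly positive on (1, 4); no root exists in the interval.

f has no root in that interval.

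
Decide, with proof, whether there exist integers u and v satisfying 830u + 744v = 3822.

Since gcd(830, 744) = 2 and 3822 = 2·1911, Bézout's identity guarantees a solution.
Dividing through by 2 reduces the equation to 415u + 372v = 1911.
Euclidean algorithm: 415 = 1·372 + 43, 372 = 8·43 + 28, 43 = 1·28 + 15, 28 = 1·15 + 13, 15 = 1·13 + 2, 13 = 6·2 + 1, 2 = 2·1 + 0.
Working back up the chain: 1 = 13 − 6·2 = 13 − 6·(15 − 1·13) = −6·15 + 7·13 = −6·15 + 7·(28 − 1·15) = 7·28 − 13·15 = 7·28 − 13·(43 − 1·28) = −13·43 + 20·28 = −13·43 + 20·(372 − 8·43) = 20·372 − 173·43 = 20·372 − 173·(415 − 1·372) = −173·415 + 193·372. So 415·(-173) + 372·193 = 1.
Multiplying through by 1911: u = (-173)·1911 = -330603, v = 193·1911 = 368823 is a solution.
Adding 889·372 to u and subtracting 889·415 from v gives the tidier solution (105, -112).
Indeed 830·105 + 744·(-112) = 87150 − 83328 = 3822.

u = 105, v = -112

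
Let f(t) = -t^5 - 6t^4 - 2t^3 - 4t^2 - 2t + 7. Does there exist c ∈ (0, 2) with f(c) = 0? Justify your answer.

Yes, such a c exists.

f(0) = 7 and f(2) = -157, which have opposite signs.
f is continuous everywhere (it is a polynomial), in particular on [0, 2].
By the Intermediate Value Theorem f must vanish at some point of (0, 2).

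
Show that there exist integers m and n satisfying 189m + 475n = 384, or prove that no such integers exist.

m = 281, n = -111

189 and 475 are coprime, so 189m + 475n ranges over all of ℤ.
Dividing repeatedly: 475 = 2·189 + 97, 189 = 1·97 + 92, 97 = 1·92 + 5, 92 = 18·5 + 2, 5 = 2·2 + 1, 2 = 2·1 + 0.
Working back up the chain: 1 = 5 − 2·2 = 5 − 2·(92 − 18·5) = −2·92 + 37·5 = −2·92 + 37·(97 − 1·92) = 37·97 − 39·92 = 37·97 − 39·(189 − 1·97) = −39·189 + 76·97 = −39·189 + 76·(475 − 2·189) = 76·475 − 191·189. So 189·(-191) + 475·76 = 1.
Times 384: 189·(-73344) + 475·29184 = 384, so (-73344, 29184) solves it.
Shifting by a multiple of (475, −189) keeps it a solution: m = -73344 + 155·475 = 281, n = 29184 − 155·189 = -111.
Indeed 189·281 + 475·(-111) = 53109 − 52725 = 384.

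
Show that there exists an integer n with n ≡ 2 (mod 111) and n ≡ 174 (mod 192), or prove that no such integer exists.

Both moduli are multiples of 3 = gcd(111, 192), so any solution would satisfy n ≡ 2 and n ≡ 174 modulo 3 simultaneously.
But 2 mod 3 = 2 while 174 mod 3 = 0, a contradiction.
So no integer satisfies both congruences.

No such integer exists.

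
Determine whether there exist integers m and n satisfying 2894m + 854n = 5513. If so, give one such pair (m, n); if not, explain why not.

No such integers exist.

Any value of 2894m + 854n is a multiple of gcd(2894, 854) = 2.
But 5513 is not a multiple of 2 (it leaves remainder 1).
So the equation is unsolvable over ℤ.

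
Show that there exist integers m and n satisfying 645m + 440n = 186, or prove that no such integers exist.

Any value of 645m + 440n is a multiple of gcd(645, 440) = 5.
However 186 leaves remainder 1 on division by 5.
Therefore 645m + 440n = 186 has no solution in integers.

No such integers exist.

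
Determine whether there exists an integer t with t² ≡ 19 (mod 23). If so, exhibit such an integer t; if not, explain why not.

No, no such integer exists.

Apply Euler's criterion with the prime 23: 19 is a quadratic residue iff 19^11 ≡ 1 (mod 23), and a non-residue iff it is ≡ −1.
Squaring successively (mod 23): 19^2 = 361 ≡ 16; 19^4 ≡ 16² = 256 ≡ 3; 19^8 ≡ 3² = 9 ≡ 9.
Since 11 = 8 + 2 + 1, 19^11 ≡ 9 · 16 · 19; multiplying out mod 23: 9·16 = 144 ≡ 6, then 6·19 = 114 ≡ 22. Thus 19^11 ≡ 22 ≡ −1 (mod 23).
The value −1 means 19 is a non-residue modulo 23, so t² ≡ 19 (mod 23) is impossible.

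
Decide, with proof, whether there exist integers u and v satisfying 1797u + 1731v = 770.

Both 1797 and 1731 are divisible by gcd(1797, 1731) = 3, hence so is any combination 1797u + 1731v.
But 770 = 3·256 + 2, so 3 ∤ 770.
So the equation is unsolvable over ℤ.

No such integers exist.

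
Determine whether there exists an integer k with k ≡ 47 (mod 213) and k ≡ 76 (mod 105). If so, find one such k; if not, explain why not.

Both moduli are multiples of 3 = gcd(213, 105), so any solution would satisfy k ≡ 47 and k ≡ 76 modulo 3 simultaneously.
However 47 ≡ 2 and 76 ≡ 1 (mod 3), and 2 ≠ 1.
So no integer satisfies both congruences.

No, no such integer exists.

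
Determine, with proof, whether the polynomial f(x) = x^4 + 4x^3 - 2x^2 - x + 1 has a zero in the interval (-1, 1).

f(-1) = -3 and f(1) = 3, which have opposite signs.
As a polynomial, f is continuous on every closed interval.
By the Intermediate Value Theorem, f takes the value 0 somewhere in the open interval.

Yes, f has a root in the interval.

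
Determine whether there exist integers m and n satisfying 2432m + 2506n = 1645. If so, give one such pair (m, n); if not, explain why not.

Any value of 2432m + 2506n is a multiple of gcd(2432, 2506) = 2.
But 1645 is not a multiple of 2 (it leaves remainder 1).
Hence no integers m, n satisfy the equation.

There are no such integers.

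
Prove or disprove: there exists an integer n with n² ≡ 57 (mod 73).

n = 35

Take n = 35. Then 35² = 1225 = 16·73 + 57, so 35² ≡ 57 (mod 73).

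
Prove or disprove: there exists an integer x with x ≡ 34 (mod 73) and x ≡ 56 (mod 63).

gcd(73, 63) = 1, so the Chinese Remainder Theorem guarantees exactly one residue class mod 4599 satisfying both.
Write x = 34 + 73t and require 34 + 73t ≡ 56 (mod 63), i.e. 73t ≡ 22 (mod 63).
73 ≡ 10 (mod 63), so this reads 10t ≡ 22 (mod 63). Note 10·19 = 190 ≡ 1 (mod 63) (as 190 − 1 = 3·63), so 10⁻¹ ≡ 19.
Therefore t ≡ 19·22 = 418 ≡ 40 (mod 63).
With t = 40: x = 34 + 73·40 = 2954.
Indeed 2954 ≡ 34 (mod 73) and 2954 ≡ 56 (mod 63).

x = 2954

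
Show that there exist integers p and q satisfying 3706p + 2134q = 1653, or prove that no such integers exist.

Both 3706 and 2134 are divisible by gcd(3706, 2134) = 2, hence so is any combination 3706p + 2134q.
But 1653 = 2·826 + 1, so 2 ∤ 1653.
Therefore 3706p + 2134q = 1653 has no solution in integers.

No, no such integers exist.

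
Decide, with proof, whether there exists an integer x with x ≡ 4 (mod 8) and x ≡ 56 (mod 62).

x = 180

Here gcd(8, 62) = 2, and both 4 and 56 leave remainder 0 mod 2, so the system is consistent.
Write x = 4 + 8t. Then 8t ≡ 56 − 4 ≡ 52 (mod 62); dividing through by 2 gives 4t ≡ 26 (mod 31).
Since 4·8 = 32 = 1·31 + 1, the inverse of 4 mod 31 is 8.
Multiplying by 8: t ≡ 8·26 = 208 ≡ 22 (mod 31).
Then x = 4 + 8·22 = 180.
Verify: 180 = 22·8 + 4 and 180 = 2·62 + 56. ✓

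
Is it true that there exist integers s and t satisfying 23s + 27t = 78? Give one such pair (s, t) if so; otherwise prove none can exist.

Since gcd(23, 27) = 1, every integer is an integer combination of 23 and 27.
Dividing repeatedly: 27 = 1·23 + 4, 23 = 5·4 + 3, 4 = 1·3 + 1, 3 = 3·1 + 0.
Back-substituting, 1 = 4 − 1·3 = 4 − (23 − 5·4) = −23 + 6·4 = −23 + 6·(27 − 1·23) = 6·27 − 7·23; that is, 23·(-7) + 27·6 = 1.
Times 78: 23·(-546) + 27·468 = 78, so (-546, 468) solves it.
The general solution is s = -546 + 27k, t = 468 − 23k; taking k = 21 gives the smaller pair s = 21, t = -15.
Check: 23·21 + 27·(-15) = 483 − 405 = 78. ✓

s = 21, t = -15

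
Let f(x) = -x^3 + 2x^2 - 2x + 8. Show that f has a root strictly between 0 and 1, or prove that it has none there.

No such root exists.

f(0) = 8 and f(1) = 7, both positive.
The derivative f'(x) = -3x^2 + 4x - 2 is a quadratic with discriminant 4² − 4·(-3)·(-2) = -8 < 0; it never vanishes, so it is always negative (sign of the leading coefficient).
So f is strictly decreasing; between 0 and 1 its values lie between f(0) = 8 and f(1) = 7, all positive. Therefore f has no root in (0, 1).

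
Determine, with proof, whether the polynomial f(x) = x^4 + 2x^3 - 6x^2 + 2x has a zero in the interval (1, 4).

f(1) = -1 and f(4) = 296, which have opposite signs.
f is continuous everywhere (it is a polynomial), in particular on [1, 4].
By the Intermediate Value Theorem, f takes the value 0 somewhere in the open interval.

Such a root exists.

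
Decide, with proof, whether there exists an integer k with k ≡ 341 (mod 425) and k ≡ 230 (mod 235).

There is no such integer.

Both moduli are multiples of 5 = gcd(425, 235), so any solution would satisfy k ≡ 341 and k ≡ 230 modulo 5 simultaneously.
But 341 mod 5 = 1 while 230 mod 5 = 0, a contradiction.
Therefore no such k exists.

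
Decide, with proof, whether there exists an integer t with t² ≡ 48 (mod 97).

Take t = 57. Then 57² = 3249 = 33·97 + 48, so 57² ≡ 48 (mod 97).

t = 57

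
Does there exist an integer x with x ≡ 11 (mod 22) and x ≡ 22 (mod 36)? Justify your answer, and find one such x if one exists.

There is no such integer.

gcd(22, 36) = 2. If x ≡ 11 (mod 22) and x ≡ 22 (mod 36), then x ≡ 11 (mod 2) and x ≡ 22 (mod 2).
These are incompatible: 11 − 22 = -11 is not divisible by 2.
Hence the system has no solution.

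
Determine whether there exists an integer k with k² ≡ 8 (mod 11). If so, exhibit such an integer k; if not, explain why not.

Computing k² mod 11 for k = 0, 1, …, 5 (enough, by the symmetry k ↦ 11 − k) gives 0, 1, 4, 9, 5, 3.
So the quadratic residues mod 11 are {0, 1, 3, 4, 5, 9}, and 8 is not among them.
Therefore k² ≡ 8 (mod 11) has no solution.

No such integer exists.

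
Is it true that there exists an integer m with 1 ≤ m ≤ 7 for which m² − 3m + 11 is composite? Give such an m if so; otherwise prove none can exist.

At m = 1: 1² − 3·1 + 11 = 9 = 3·3, which is composite.

m = 1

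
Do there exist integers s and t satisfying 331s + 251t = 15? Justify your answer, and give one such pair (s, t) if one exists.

Since gcd(331, 251) = 1, every integer is an integer combination of 331 and 251.
Dividing repeatedly: 331 = 1·251 + 80, 251 = 3·80 + 11, 80 = 7·11 + 3, 11 = 3·3 + 2, 3 = 1·2 + 1, 2 = 2·1 + 0.
Working back up the chain: 1 = 3 − 1·2 = 3 − (11 − 3·3) = −11 + 4·3 = −11 + 4·(80 − 7·11) = 4·80 − 29·11 = 4·80 − 29·(251 − 3·80) = −29·251 + 91·80 = −29·251 + 91·(331 − 1·251) = 91·331 − 120·251. So 331·91 + 251·(-120) = 1.
Times 15: 331·1365 + 251·(-1800) = 15, so (1365, -1800) solves it.
The general solution is s = 1365 + 251k, t = -1800 − 331k; taking k = -5 gives the smaller pair s = 110, t = -145.
Indeed 331·110 + 251·(-145) = 36410 − 36395 = 15.

s = 110, t = -145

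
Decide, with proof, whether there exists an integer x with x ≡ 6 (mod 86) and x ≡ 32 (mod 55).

gcd(86, 55) = 1, so the Chinese Remainder Theorem guarantees exactly one residue class mod 4730 satisfying both.
Write x = 6 + 86t and require 6 + 86t ≡ 32 (mod 55), i.e. 86t ≡ 26 (mod 55).
86 ≡ 31 (mod 55), so this reads 31t ≡ 26 (mod 55). Invert 31 mod 55 by the Euclidean algorithm: 55 = 1·31 + 24, 31 = 1·24 + 7, 24 = 3·7 + 3, 7 = 2·3 + 1, 3 = 3·1 + 0; back-substituting, 1 = 7 − 2·3 = 7 − 2·(24 − 3·7) = −2·24 + 7·7 = −2·24 + 7·(31 − 1·24) = 7·31 − 9·24 = 7·31 − 9·(55 − 1·31) = −9·55 + 16·31. Hence 31·16 ≡ 1, so 31⁻¹ ≡ 16 (mod 55).
Multiplying by 16: t ≡ 16·26 = 416 ≡ 31 (mod 55).
With t = 31: x = 6 + 86·31 = 2672.
Indeed 2672 ≡ 6 (mod 86) and 2672 ≡ 32 (mod 55).

x = 2672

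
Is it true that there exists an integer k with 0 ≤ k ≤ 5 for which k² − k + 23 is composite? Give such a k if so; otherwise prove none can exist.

k = 2

At k = 2: 2² − 2 + 23 = 25 = 5·5, which is composite.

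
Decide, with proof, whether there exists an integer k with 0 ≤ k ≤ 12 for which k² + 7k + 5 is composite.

k = 5

At k = 5: 5² + 7·5 + 5 = 65 = 5·13, which is composite.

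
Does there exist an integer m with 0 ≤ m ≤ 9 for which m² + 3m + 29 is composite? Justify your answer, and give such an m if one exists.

m = 1

At m = 1: 1² + 3·1 + 29 = 33 = 3·11, which is composite.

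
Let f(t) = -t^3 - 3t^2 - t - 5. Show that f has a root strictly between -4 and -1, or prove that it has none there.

Yes, f has a root in the interval.

f(-4) = 15 and f(-1) = -6, which have opposite signs.
Since f is a polynomial it is continuous on [-4, -1].
By the Intermediate Value Theorem, f takes the value 0 somewhere in the open interval.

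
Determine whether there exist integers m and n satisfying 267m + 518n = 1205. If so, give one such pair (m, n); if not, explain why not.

m = 183, n = -92

Since gcd(267, 518) = 1, every integer is an integer combination of 267 and 518.
Euclidean algorithm: 518 = 1·267 + 251, 267 = 1·251 + 16, 251 = 15·16 + 11, 16 = 1·11 + 5, 11 = 2·5 + 1, 5 = 5·1 + 0.
Back-substituting, 1 = 11 − 2·5 = 11 − 2·(16 − 1·11) = −2·16 + 3·11 = −2·16 + 3·(251 − 15·16) = 3·251 − 47·16 = 3·251 − 47·(267 − 1·251) = −47·267 + 50·251 = −47·267 + 50·(518 − 1·267) = 50·518 − 97·267; that is, 267·(-97) + 518·50 = 1.
Times 1205: 267·(-116885) + 518·60250 = 1205, so (-116885, 60250) solves it.
Shifting by a multiple of (518, −267) keeps it a solution: m = -116885 + 226·518 = 183, n = 60250 − 226·267 = -92.
Indeed 267·183 + 518·(-92) = 48861 − 47656 = 1205.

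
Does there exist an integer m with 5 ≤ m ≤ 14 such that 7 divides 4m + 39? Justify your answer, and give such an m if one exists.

At m = 5 the value 59 is not a multiple of 7. Try m = 6: 4·6 + 39 = 63 = 9·7, which is divisible by 7.

m = 6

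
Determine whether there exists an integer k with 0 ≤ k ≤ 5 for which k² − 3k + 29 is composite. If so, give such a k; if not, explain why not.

At k = 2: 2² − 3·2 + 29 = 27 = 3·9, which is composite.

k = 2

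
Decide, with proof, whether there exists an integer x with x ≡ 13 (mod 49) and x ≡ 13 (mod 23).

x = 13

The moduli 49 and 23 are coprime, so by the Chinese Remainder Theorem a unique solution modulo 1127 exists.
Any solution of the first congruence is x = 13 + 49t; substituting into the second, 49t ≡ 13 − 13 ≡ 0 (mod 23).
49 ≡ 3 (mod 23), so this reads 3t ≡ 0 (mod 23). t = 0 satisfies this.
Taking t = 0 gives x = 13 + 49·0 = 13.
Indeed 13 ≡ 13 (mod 49) and 13 ≡ 13 (mod 23).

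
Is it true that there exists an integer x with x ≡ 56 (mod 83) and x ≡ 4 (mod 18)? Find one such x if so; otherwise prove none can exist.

gcd(83, 18) = 1, so the Chinese Remainder Theorem guarantees exactly one residue class mod 1494 satisfying both.
Any solution of the first congruence is x = 56 + 83t; substituting into the second, 83t ≡ 4 − 56 ≡ 2 (mod 18).
83 ≡ 11 (mod 18), so this reads 11t ≡ 2 (mod 18). Note 11·5 = 55 ≡ 1 (mod 18) (as 55 − 1 = 3·18), so 11⁻¹ ≡ 5.
Multiplying by 5: t ≡ 5·2 = 10 (mod 18).
With t = 10: x = 56 + 83·10 = 886.
Verify: 886 = 10·83 + 56 and 886 = 49·18 + 4. ✓

x = 886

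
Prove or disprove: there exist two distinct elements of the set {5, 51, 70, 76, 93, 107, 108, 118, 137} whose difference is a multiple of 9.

There is no such pair.

Residues mod 9: 5↦5, 51↦6, 70↦7, 76↦4, 93↦3, 107↦8, 108↦0, 118↦1, 137↦2.
All 9 residues are distinct, so no two elements differ by a multiple of 9.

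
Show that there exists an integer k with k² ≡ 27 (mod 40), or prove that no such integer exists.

No such integer exists.

Work modulo the divisor 4 of 40. If k² ≡ 27 (mod 40) then k² ≡ 3 (mod 4).
Computing k² mod 4 for k = 0, 1, …, 2 (enough, by the symmetry k ↦ 4 − k) gives 0, 1, 0.
The set of squares mod 4 is therefore {0, 1}, which does not contain 3.
Therefore k² ≡ 27 (mod 40) has no solution.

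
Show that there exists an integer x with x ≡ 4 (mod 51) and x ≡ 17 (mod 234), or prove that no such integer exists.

Both moduli are multiples of 3 = gcd(51, 234), so any solution would satisfy x ≡ 4 and x ≡ 17 modulo 3 simultaneously.
However 4 ≡ 1 and 17 ≡ 2 (mod 3), and 1 ≠ 2.
So no integer satisfies both congruences.

No, no such integer exists.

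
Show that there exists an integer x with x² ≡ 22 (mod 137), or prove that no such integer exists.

x = 61 works: 61² = 3721, and 3721 − 22 = 3699 = 27·137.

x = 61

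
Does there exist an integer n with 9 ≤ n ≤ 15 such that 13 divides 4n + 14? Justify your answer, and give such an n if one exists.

For n = 9, 10, …, 15 the values of 4n + 14 modulo 13 are 11, 2, 6, 10, 1, 5, 9 respectively.
Since 0 is absent from this list, 13 ∤ 4n + 14 for every n with 9 ≤ n ≤ 15.

There is no such integer n in that range.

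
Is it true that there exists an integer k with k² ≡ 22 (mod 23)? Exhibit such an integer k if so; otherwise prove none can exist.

There is no such integer.

23 is prime, so by Euler's criterion 22 is a square mod 23 iff 22^((23−1)/2) = 22^11 ≡ 1 (mod 23).
Repeated squaring mod 23: 22^2 = 484 ≡ 1; 22^4 ≡ 1² = 1 ≡ 1; 22^8 ≡ 1² = 1 ≡ 1.
Since 11 = 8 + 2 + 1, 22^11 ≡ 1 · 1 · 22; multiplying out mod 23: 1·1 = 1 ≡ 1, then 1·22 = 22 ≡ 22. Thus 22^11 ≡ 22 ≡ −1 (mod 23).
The value −1 means 22 is a non-residue modulo 23, so k² ≡ 22 (mod 23) is impossible.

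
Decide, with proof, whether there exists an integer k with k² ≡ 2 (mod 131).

131 is prime, so by Euler's criterion 2 is a square mod 131 iff 2^((131−1)/2) = 2^65 ≡ 1 (mod 131).
Repeated squaring mod 131: 2^2 = 4 ≡ 4; 2^4 ≡ 4² = 16 ≡ 16; 2^8 ≡ 16² = 256 ≡ 125; 2^16 ≡ 125² = 15625 ≡ 36; 2^32 ≡ 36² = 1296 ≡ 117; 2^64 ≡ 117² = 13689 ≡ 65.
Since 65 = 64 + 1, 2^65 ≡ 65 · 2; multiplying out mod 131: 65·2 = 130 ≡ 130. Thus 2^65 ≡ 130 ≡ −1 (mod 131).
By Euler's criterion 2 is a quadratic non-residue mod 131: no k satisfies k² ≡ 2 (mod 131).

No, no such integer exists.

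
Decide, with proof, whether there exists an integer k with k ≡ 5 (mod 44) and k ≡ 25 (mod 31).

k = 1017

The moduli 44 and 31 are coprime, so by the Chinese Remainder Theorem a unique solution modulo 1364 exists.
Any solution of the first congruence is k = 5 + 44t; substituting into the second, 44t ≡ 25 − 5 ≡ 20 (mod 31).
44 ≡ 13 (mod 31), so this reads 13t ≡ 20 (mod 31). To invert 13 modulo 31: 31 = 2·13 + 5, 13 = 2·5 + 3, 5 = 1·3 + 2, 3 = 1·2 + 1, 2 = 2·1 + 0, and unwinding, 1 = 3 − 1·2 = 3 − (5 − 1·3) = −5 + 2·3 = −5 + 2·(13 − 2·5) = 2·13 − 5·5 = 2·13 − 5·(31 − 2·13) = −5·31 + 12·13. Thus 13⁻¹ ≡ 12 (mod 31).
Therefore t ≡ 12·20 = 240 ≡ 23 (mod 31).
With t = 23: k = 5 + 44·23 = 1017.
Verify: 1017 = 23·44 + 5 and 1017 = 32·31 + 25. ✓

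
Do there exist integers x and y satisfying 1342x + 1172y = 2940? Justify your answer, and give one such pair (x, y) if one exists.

gcd(1342, 1172) = 2, and 2 divides 2940, so integer solutions exist.
Dividing through by 2 reduces the equation to 671x + 586y = 1470.
Euclidean algorithm: 671 = 1·586 + 85, 586 = 6·85 + 76, 85 = 1·76 + 9, 76 = 8·9 + 4, 9 = 2·4 + 1, 4 = 4·1 + 0.
Working back up the chain: 1 = 9 − 2·4 = 9 − 2·(76 − 8·9) = −2·76 + 17·9 = −2·76 + 17·(85 − 1·76) = 17·85 − 19·76 = 17·85 − 19·(586 − 6·85) = −19·586 + 131·85 = −19·586 + 131·(671 − 1·586) = 131·671 − 150·586. So 671·131 + 586·(-150) = 1.
Times 1470: 671·192570 + 586·(-220500) = 1470, so (192570, -220500) solves it.
Shifting by a multiple of (586, −671) keeps it a solution: x = 192570 − 328·586 = 362, y = -220500 + 328·671 = -412.
Indeed 1342·362 + 1172·(-412) = 485804 − 482864 = 2940.

x = 362, y = -412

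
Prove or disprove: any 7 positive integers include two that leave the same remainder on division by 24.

Try 7 consecutive integers, 10, 11, …, 16. Their remainders mod 24 are 10, 11, 12, 13, 14, 15, 16 — pairwise different, as any 7 ≤ 24 consecutive integers have distinct residues.
So no two of them leave the same remainder on division by 24; the claim fails for this set.

No; for instance {10, 11, 12, 13, 14, 15, 16} is a counterexample.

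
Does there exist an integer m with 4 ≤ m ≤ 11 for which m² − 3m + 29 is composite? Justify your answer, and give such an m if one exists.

At m = 10: 10² − 3·10 + 29 = 99 = 3·33, which is composite.

m = 10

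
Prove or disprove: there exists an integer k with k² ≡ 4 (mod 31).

k = 2

Take k = 2. Then 2² = 4, and since 0 ≤ 4 < 31 this is already reduced: 2² ≡ 4 (mod 31).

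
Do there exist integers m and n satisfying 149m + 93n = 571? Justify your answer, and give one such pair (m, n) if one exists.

149 and 93 are coprime, so 149m + 93n ranges over all of ℤ.
Dividing repeatedly: 149 = 1·93 + 56, 93 = 1·56 + 37, 56 = 1·37 + 19, 37 = 1·19 + 18, 19 = 1·18 + 1, 18 = 18·1 + 0.
Unwinding: 1 = 19 − 1·18 = 19 − (37 − 1·19) = −37 + 2·19 = −37 + 2·(56 − 1·37) = 2·56 − 3·37 = 2·56 − 3·(93 − 1·56) = −3·93 + 5·56 = −3·93 + 5·(149 − 1·93) = 5·149 − 8·93, i.e. 149·5 + 93·(-8) = 1.
Scaling by 571 gives the particular solution (m, n) = (2855, -4568).
Subtracting 30·93 from m and adding 30·149 to n gives the tidier solution (65, -98).
Check: 149·65 + 93·(-98) = 9685 − 9114 = 571. ✓

m = 65, n = -98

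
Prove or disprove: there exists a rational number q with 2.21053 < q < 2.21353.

Multiplying by 33: 33·2.21053 = 72.94749 and 33·2.21353 = 73.04649, so the integer 73 lies strictly between them.
Hence 73/33 is a rational number with 2.21053 < 73/33 < 2.21353.

q = 73/33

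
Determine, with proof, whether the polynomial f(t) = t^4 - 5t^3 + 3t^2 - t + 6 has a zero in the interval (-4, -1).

f(-4) = 634 and f(-1) = 16, both positive, so a sign-change argument is unavailable; we show f keeps this sign on the whole interval.
Shift to the endpoint -1: with t = -1 − u (0 < u < 3), one computes f(-1 − u) = u^4 + 9u^3 + 24u^2 + 26u + 16.
The nonzero coefficients here are all positive, so for u > 0 every term is positive (or zero), and the constant term 16 is strictly positive.
Therefore f(t) > 0 throughout (-4, -1), and f has no zero there.

f has no root in that interval.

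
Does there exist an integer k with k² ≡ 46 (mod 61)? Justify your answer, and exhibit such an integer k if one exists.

k = 31

Take k = 31. Then 31² = 961 = 15·61 + 46, so 31² ≡ 46 (mod 61).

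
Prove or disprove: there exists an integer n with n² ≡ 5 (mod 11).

Take n = 4. Then 4² = 16 = 1·11 + 5, so 4² ≡ 5 (mod 11).

n = 4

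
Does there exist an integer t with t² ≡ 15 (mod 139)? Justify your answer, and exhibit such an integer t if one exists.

No such integer exists.

139 is prime, so by Euler's criterion 15 is a square mod 139 iff 15^((139−1)/2) = 15^69 ≡ 1 (mod 139).
Squaring successively (mod 139): 15^2 = 225 ≡ 86; 15^4 ≡ 86² = 7396 ≡ 29; 15^8 ≡ 29² = 841 ≡ 7; 15^16 ≡ 7² = 49 ≡ 49; 15^32 ≡ 49² = 2401 ≡ 38; 15^64 ≡ 38² = 1444 ≡ 54.
Since 69 = 64 + 4 + 1, 15^69 ≡ 54 · 29 · 15; multiplying out mod 139: 54·29 = 1566 ≡ 37, then 37·15 = 555 ≡ 138. Thus 15^69 ≡ 138 ≡ −1 (mod 139).
The value −1 means 15 is a non-residue modulo 139, so t² ≡ 15 (mod 139) is impossible.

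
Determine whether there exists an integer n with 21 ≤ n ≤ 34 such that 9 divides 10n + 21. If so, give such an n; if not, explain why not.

At n = 24 we get 10·24 + 21 = 261, and 261 = 9·29.

n = 24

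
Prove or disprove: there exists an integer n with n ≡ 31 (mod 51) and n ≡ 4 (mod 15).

Here gcd(51, 15) = 3, and both 31 and 4 leave remainder 1 mod 3, so the system is consistent.
Step through n = 31, 31 + 51, 31 + 2·51, …: the values 31, 82, 133, 184 reduce mod 15 to 1, 7, 13, 4. The value 184 hits 4.
Verify: 184 = 3·51 + 31 and 184 = 12·15 + 4. ✓

n = 184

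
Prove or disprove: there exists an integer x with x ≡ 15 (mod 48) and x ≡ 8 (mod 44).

Reduce both congruences modulo 4, which divides 48 and 44: they say x ≡ 15 (mod 4) and x ≡ 8 (mod 4).
However 15 ≡ 3 and 8 ≡ 0 (mod 4), and 3 ≠ 0.
So no integer satisfies both congruences.

No such integer exists.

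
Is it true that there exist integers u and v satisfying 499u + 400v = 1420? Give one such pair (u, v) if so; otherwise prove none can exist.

Since gcd(499, 400) = 1, every integer is an integer combination of 499 and 400.
Euclidean algorithm: 499 = 1·400 + 99, 400 = 4·99 + 4, 99 = 24·4 + 3, 4 = 1·3 + 1, 3 = 3·1 + 0.
Working back up the chain: 1 = 4 − 1·3 = 4 − (99 − 24·4) = −99 + 25·4 = −99 + 25·(400 − 4·99) = 25·400 − 101·99 = 25·400 − 101·(499 − 1·400) = −101·499 + 126·400. So 499·(-101) + 400·126 = 1.
Scaling by 1420 gives the particular solution (u, v) = (-143420, 178920).
Shifting by a multiple of (400, −499) keeps it a solution: u = -143420 + 359·400 = 180, v = 178920 − 359·499 = -221.
Check: 499·180 + 400·(-221) = 89820 − 88400 = 1420. ✓

u = 180, v = -221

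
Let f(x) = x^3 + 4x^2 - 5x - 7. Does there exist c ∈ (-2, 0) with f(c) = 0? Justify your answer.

Such a root exists.

f(-2) = 11 and f(0) = -7, which have opposite signs.
f is continuous everywhere (it is a polynomial), in particular on [-2, 0].
By the Intermediate Value Theorem f must vanish at some point of (-2, 0).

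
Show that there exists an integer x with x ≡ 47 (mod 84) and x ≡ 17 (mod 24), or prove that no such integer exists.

Reduce both congruences modulo 12, which divides 84 and 24: they say x ≡ 47 (mod 12) and x ≡ 17 (mod 12).
But 47 mod 12 = 11 while 17 mod 12 = 5, a contradiction.
Hence the system has no solution.

No such integer exists.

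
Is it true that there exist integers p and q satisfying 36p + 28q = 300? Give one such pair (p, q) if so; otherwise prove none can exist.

p = 6, q = 3

Since gcd(36, 28) = 4 and 300 = 4·75, Bézout's identity guarantees a solution.
Dividing through by 4 reduces the equation to 9p + 7q = 75.
Run the Euclidean algorithm on 9 and 7: 9 = 1·7 + 2, 7 = 3·2 + 1, 2 = 2·1 + 0.
Unwinding: 1 = 7 − 3·2 = 7 − 3·(9 − 1·7) = −3·9 + 4·7, i.e. 9·(-3) + 7·4 = 1.
Scaling by 75 gives the particular solution (p, q) = (-225, 300).
The general solution is p = -225 + 7k, q = 300 − 9k; taking k = 33 gives the smaller pair p = 6, q = 3.
Check: 36·6 + 28·3 = 216 + 84 = 300. ✓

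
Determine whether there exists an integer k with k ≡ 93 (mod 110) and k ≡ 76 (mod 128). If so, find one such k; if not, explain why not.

No such integer exists.

Reduce both congruences modulo 2, which divides 110 and 128: they say k ≡ 93 (mod 2) and k ≡ 76 (mod 2).
These are incompatible: 93 − 76 = 17 is not divisible by 2.
Therefore no such k exists.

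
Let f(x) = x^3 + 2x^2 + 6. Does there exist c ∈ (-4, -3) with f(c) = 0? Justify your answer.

No.

The endpoint values f(-4) = -26 and f(-3) = -3 are both negative. Claim: f(x) < 0 for every x in (-4, -3).
Shift to the endpoint -3: with x = -3 − u (0 < u < 1), one computes f(-3 − u) = -u^3 - 7u^2 - 15u - 3.
All 4 nonzero coefficients of this polynomial in u are negative; hence for u > 0 the value is a sum of negative terms (the constant -3 among them).
So f is strictly negative on (-4, -3); no root exists in the interval.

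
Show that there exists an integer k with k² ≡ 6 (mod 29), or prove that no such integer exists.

k = 8 works: 8² = 64, and 64 − 6 = 58 = 2·29.

k = 8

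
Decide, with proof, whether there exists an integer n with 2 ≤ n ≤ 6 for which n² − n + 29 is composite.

At n = 3: 3² − 3 + 29 = 35 = 5·7, which is composite.

n = 3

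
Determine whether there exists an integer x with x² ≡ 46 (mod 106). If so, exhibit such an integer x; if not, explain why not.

x = 82

Take x = 82. Then 82² = 6724 = 63·106 + 46, so 82² ≡ 46 (mod 106).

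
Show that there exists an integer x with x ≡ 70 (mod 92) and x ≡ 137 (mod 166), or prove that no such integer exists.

Both moduli are multiples of 2 = gcd(92, 166), so any solution would satisfy x ≡ 70 and x ≡ 137 modulo 2 simultaneously.
But 70 mod 2 = 0 while 137 mod 2 = 1, a contradiction.
So no integer satisfies both congruences.

There is no such integer.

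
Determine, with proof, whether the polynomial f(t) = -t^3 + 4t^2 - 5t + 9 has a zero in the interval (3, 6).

f(3) = 3 and f(6) = -93, which have opposite signs.
f is continuous everywhere (it is a polynomial), in particular on [3, 6].
By the Intermediate Value Theorem, f takes the value 0 somewhere in the open interval.

Yes, f has a root in the interval.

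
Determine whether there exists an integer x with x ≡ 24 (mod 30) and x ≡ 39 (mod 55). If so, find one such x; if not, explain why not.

Here gcd(30, 55) = 5, and both 24 and 39 leave remainder 4 mod 5, so the system is consistent.
The integers ≡ 24 (mod 30) are 24, 54, 84, 114, 144, 174, 204, …; their remainders mod 55 are 24, 54, 29, 4, 34, 9, 39, so x = 204 is the first that is ≡ 39 (mod 55).
Verify: 204 = 6·30 + 24 and 204 = 3·55 + 39. ✓

x = 204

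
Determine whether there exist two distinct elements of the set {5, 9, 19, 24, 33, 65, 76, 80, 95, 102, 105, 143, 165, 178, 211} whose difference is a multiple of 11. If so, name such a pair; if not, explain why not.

The pair (24, 178) works.

Both 24 and 178 leave remainder 2 on division by 11; their difference 154 = 14·11 is a multiple of 11.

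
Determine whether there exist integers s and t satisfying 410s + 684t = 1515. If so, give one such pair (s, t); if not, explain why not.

Any value of 410s + 684t is a multiple of gcd(410, 684) = 2.
But 1515 = 2·757 + 1, so 2 ∤ 1515.
Hence no integers s, t satisfy the equation.

No such integers exist.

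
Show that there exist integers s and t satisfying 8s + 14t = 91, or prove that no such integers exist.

gcd(8, 14) = 2, so every integer of the form 8s + 14t is a multiple of 2.
However 91 leaves remainder 1 on division by 2.
So the equation is unsolvable over ℤ.

No, no such integers exist.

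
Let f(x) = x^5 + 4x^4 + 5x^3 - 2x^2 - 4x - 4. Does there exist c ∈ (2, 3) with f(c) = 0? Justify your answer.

No such root exists.

The endpoint values f(2) = 116 and f(3) = 668 are both positive. Claim: f(x) > 0 for every x in (2, 3).
Substitute x = 2 + u, where 0 < u < 1 on the interval. Expanding, f(2 + u) = u^5 + 14u^4 + 77u^3 + 204u^2 + 256u + 116.
The nonzero coefficients here are all positive, so for u > 0 every term is positive (or zero), and the constant term 116 is strictly positive.
Therefore f(x) > 0 throughout (2, 3), and f has no zero there.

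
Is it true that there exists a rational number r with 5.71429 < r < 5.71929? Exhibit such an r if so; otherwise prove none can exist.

Scale by 32: the interval becomes (182.85728, 183.01728), which contains the integer 183.
Dividing back, 5.71429 < 183/32 < 5.71929, and 183/32 is rational.

r = 183/32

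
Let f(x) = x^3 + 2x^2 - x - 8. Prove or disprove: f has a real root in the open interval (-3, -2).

The endpoint values f(-3) = -14 and f(-2) = -6 are both negative. Claim: f(x) < 0 for every x in (-3, -2).
Substitute x = -2 − u, where 0 < u < 1 on the interval. Expanding, f(-2 − u) = -u^3 - 4u^2 - 3u - 6.
All 4 nonzero coefficients of this polynomial in u are negative; hence for u > 0 the value is a sum of negative terms (the constant -6 among them).
Therefore f(x) < 0 throughout (-3, -2), and f has no zero there.

No.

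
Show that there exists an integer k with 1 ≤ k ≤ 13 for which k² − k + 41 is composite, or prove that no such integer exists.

No, no such integer k in that range exists.

The values for k = 1, 2, …, 13 are 41, 43, 47, 53, 61, 71, 83, 97, 113, 131, 151, 173, 197, and each of these is prime.
So no value in the range makes the expression composite.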